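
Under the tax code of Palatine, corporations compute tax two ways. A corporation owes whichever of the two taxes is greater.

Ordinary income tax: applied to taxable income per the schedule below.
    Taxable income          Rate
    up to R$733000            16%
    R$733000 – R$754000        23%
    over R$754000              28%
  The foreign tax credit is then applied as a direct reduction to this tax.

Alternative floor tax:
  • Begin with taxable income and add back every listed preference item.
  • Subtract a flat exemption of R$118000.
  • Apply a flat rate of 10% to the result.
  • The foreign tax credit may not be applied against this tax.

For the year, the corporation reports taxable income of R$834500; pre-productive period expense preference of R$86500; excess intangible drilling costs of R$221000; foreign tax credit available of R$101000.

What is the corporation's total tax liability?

R$102400

Ordinary income tax:
  R$733000 × 16% = R$117280
  R$21000 × 23% = R$4830
  R$80500 × 28% = R$22540
  → R$144650
  Less foreign tax credit R$101000 → R$43650

Alternative floor tax:
  Adjusted income: R$834500 + R$86500 + R$221000 = R$1142000
  Less exemption R$118000 → base R$1024000
  R$1024000 × 10% = R$102400

R$102400 > R$43650, so the alternative floor tax is the binding amount.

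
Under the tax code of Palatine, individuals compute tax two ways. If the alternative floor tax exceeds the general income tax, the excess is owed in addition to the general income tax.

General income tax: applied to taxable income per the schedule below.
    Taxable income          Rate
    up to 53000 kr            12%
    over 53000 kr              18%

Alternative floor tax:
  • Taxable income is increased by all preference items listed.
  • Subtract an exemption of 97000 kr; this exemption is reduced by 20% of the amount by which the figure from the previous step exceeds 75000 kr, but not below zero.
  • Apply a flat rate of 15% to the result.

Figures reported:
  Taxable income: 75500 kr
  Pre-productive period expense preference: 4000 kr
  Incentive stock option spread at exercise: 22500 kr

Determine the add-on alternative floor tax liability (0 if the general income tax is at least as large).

0 kr

Alternative floor tax:
  Adjusted income: 75500 kr + 4000 kr + 22500 kr = 102000 kr
  Exemption: 97000 kr − 20% × (102000 kr − 75000 kr) = 97000 kr − 5400 kr = 91600 kr
  Base: 102000 kr − 91600 kr = 10400 kr
  10400 kr × 15% = 1560 kr

General income tax:
  53000 kr × 12% = 6360 kr
  22500 kr × 18% = 4050 kr
  → 10410 kr

1560 kr ≤ 10410 kr, so no add-on is due.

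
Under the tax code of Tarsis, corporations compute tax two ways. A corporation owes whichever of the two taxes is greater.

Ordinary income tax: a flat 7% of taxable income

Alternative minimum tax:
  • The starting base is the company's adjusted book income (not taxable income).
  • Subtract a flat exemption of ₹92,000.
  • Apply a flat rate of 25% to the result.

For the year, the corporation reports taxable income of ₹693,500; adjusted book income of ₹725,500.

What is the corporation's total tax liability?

₹158,375

Alternative minimum tax:
  Base (adjusted book income): ₹725,500
  Less exemption ₹92,000 → base ₹633,500
  ₹633,500 × 25% = ₹158,375

Ordinary income tax:
  ₹693,500 × 7% = ₹48,545

₹158,375 > ₹48,545, so the alternative minimum tax is the binding amount.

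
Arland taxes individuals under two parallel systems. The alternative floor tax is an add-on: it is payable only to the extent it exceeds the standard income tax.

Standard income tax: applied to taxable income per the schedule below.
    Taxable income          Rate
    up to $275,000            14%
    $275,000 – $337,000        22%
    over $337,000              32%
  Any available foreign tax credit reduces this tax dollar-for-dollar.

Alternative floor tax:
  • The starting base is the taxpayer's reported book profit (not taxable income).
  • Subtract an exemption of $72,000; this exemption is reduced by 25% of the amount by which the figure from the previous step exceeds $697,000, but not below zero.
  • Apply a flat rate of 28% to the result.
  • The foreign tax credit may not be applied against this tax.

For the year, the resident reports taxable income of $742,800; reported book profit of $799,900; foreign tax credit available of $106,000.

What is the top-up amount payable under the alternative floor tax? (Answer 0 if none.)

$135,019

Alternative floor tax:
  Base (reported book profit): $799,900
  Exemption: $72,000 − 25% × ($799,900 − $697,000) = $72,000 − $25,725 = $46,275
  Base: $799,900 − $46,275 = $753,625
  $753,625 × 28% = $211,015

Standard income tax:
  $275,000 × 14% = $38,500
  $62,000 × 22% = $13,640
  $405,800 × 32% = $129,856
  → $181,996
  Less foreign tax credit $106,000 → $75,996

Excess of alternative floor tax over standard income tax: $211,015 − $75,996 = $135,019.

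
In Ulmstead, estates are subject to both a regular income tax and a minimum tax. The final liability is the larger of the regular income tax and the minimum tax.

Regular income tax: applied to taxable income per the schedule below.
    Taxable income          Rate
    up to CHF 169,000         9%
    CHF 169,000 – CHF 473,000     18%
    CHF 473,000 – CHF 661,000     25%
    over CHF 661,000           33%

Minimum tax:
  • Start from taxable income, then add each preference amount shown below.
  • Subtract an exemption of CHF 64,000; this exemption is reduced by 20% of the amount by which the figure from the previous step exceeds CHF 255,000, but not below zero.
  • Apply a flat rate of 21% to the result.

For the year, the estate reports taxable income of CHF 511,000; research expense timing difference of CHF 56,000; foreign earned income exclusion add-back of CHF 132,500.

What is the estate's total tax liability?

Minimum tax:
  Adjusted income: CHF 511,000 + CHF 56,000 + CHF 132,500 = CHF 699,500
  Exemption: 20% × (CHF 699,500 − CHF 255,000) = CHF 88,900 ≥ CHF 64,000, so the exemption is fully phased out
  Base: CHF 699,500 − CHF 0 = CHF 699,500
  CHF 699,500 × 21% = CHF 146,895

Regular income tax:
  CHF 169,000 × 9% = CHF 15,210
  CHF 304,000 × 18% = CHF 54,720
  CHF 38,000 × 25% = CHF 9,500
  → CHF 79,430

CHF 146,895 > CHF 79,430, so the minimum tax is the binding amount.

CHF 146,895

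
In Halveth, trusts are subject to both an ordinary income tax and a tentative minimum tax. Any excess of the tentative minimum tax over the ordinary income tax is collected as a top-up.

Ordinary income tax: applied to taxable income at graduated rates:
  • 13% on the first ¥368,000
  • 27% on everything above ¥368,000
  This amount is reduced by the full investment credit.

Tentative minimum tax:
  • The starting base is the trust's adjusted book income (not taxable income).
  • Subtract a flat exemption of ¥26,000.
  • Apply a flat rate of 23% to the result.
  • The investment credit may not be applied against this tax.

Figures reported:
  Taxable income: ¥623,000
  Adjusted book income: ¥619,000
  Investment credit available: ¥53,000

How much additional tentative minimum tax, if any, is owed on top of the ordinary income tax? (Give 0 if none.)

Tentative minimum tax:
  Base (adjusted book income): ¥619,000
  Less exemption ¥26,000 → base ¥593,000
  ¥593,000 × 23% = ¥136,390

Ordinary income tax:
  ¥368,000 × 13% = ¥47,840
  ¥255,000 × 27% = ¥68,850
  → ¥116,690
  Less investment credit ¥53,000 → ¥63,690

Excess of tentative minimum tax over ordinary income tax: ¥136,390 − ¥63,690 = ¥72,700.

¥72,700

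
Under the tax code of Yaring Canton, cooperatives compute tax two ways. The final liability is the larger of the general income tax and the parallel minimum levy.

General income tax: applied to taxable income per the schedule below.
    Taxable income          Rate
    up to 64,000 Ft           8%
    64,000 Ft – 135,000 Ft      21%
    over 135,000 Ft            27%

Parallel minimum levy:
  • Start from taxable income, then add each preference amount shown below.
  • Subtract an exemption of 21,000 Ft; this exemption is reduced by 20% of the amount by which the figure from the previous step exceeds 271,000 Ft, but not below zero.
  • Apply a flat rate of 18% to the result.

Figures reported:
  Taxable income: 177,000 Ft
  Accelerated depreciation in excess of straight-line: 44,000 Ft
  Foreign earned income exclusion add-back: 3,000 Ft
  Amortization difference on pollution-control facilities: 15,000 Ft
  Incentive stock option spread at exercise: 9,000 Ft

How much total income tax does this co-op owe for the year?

40,860 Ft

Parallel minimum levy:
  Adjusted income: 177,000 Ft + 44,000 Ft + 3,000 Ft + 15,000 Ft + 9,000 Ft = 248,000 Ft
  Exemption: 248,000 Ft ≤ 271,000 Ft, so full 21,000 Ft applies
  Base: 248,000 Ft − 21,000 Ft = 227,000 Ft
  227,000 Ft × 18% = 40,860 Ft

General income tax:
  64,000 Ft × 8% = 5,120 Ft
  71,000 Ft × 21% = 14,910 Ft
  42,000 Ft × 27% = 11,340 Ft
  → 31,370 Ft

40,860 Ft > 31,370 Ft, so the parallel minimum levy is the binding amount.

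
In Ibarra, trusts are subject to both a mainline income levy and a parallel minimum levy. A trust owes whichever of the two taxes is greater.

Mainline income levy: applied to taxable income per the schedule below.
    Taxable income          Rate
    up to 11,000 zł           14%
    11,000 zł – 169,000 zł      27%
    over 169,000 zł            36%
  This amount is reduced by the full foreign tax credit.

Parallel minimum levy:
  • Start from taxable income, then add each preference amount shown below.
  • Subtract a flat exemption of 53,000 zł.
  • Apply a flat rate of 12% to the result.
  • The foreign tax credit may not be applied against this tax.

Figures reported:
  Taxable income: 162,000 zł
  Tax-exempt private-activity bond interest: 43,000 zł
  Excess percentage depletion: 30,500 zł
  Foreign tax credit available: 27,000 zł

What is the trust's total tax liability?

Parallel minimum levy:
  Adjusted income: 162,000 zł + 43,000 zł + 30,500 zł = 235,500 zł
  Less exemption 53,000 zł → base 182,500 zł
  182,500 zł × 12% = 21,900 zł

Mainline income levy:
  11,000 zł × 14% = 1,540 zł
  151,000 zł × 27% = 40,770 zł
  → 42,310 zł
  Less foreign tax credit 27,000 zł → 15,310 zł

21,900 zł > 15,310 zł, so the parallel minimum levy is the binding amount.

21,900 zł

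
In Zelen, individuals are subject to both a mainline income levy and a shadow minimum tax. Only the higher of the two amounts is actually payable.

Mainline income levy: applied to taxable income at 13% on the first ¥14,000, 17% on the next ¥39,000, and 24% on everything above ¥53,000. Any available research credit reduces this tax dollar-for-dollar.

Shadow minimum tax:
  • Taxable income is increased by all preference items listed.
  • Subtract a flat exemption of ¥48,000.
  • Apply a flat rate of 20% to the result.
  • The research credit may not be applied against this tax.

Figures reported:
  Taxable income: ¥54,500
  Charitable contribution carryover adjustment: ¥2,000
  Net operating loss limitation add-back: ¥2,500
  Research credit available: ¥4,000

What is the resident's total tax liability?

Mainline income levy:
  ¥14,000 × 13% = ¥1,820
  ¥39,000 × 17% = ¥6,630
  ¥1,500 × 24% = ¥360
  → ¥8,810
  Less research credit ¥4,000 → ¥4,810

Shadow minimum tax:
  Adjusted income: ¥54,500 + ¥2,000 + ¥2,500 = ¥59,000
  Less exemption ¥48,000 → base ¥11,000
  ¥11,000 × 20% = ¥2,200

¥4,810 > ¥2,200, so the mainline income levy governs.

¥4,810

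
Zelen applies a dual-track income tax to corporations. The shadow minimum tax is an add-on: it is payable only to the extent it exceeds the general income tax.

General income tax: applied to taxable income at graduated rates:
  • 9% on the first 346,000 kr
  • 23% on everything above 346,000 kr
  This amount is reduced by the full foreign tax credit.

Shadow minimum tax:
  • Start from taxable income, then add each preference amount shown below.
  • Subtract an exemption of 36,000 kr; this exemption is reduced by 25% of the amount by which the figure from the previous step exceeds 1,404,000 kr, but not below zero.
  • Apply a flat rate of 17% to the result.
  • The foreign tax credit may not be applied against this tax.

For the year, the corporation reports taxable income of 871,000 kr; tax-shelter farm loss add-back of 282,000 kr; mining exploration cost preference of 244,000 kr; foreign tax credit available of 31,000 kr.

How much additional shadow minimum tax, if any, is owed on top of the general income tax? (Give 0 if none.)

General income tax:
  346,000 kr × 9% = 31,140 kr
  525,000 kr × 23% = 120,750 kr
  → 151,890 kr
  Less foreign tax credit 31,000 kr → 120,890 kr

Shadow minimum tax:
  Adjusted income: 871,000 kr + 282,000 kr + 244,000 kr = 1,397,000 kr
  Exemption: 1,397,000 kr ≤ 1,404,000 kr, so full 36,000 kr applies
  Base: 1,397,000 kr − 36,000 kr = 1,361,000 kr
  1,361,000 kr × 17% = 231,370 kr

Excess of shadow minimum tax over general income tax: 231,370 kr − 120,890 kr = 110,480 kr.

110,480 kr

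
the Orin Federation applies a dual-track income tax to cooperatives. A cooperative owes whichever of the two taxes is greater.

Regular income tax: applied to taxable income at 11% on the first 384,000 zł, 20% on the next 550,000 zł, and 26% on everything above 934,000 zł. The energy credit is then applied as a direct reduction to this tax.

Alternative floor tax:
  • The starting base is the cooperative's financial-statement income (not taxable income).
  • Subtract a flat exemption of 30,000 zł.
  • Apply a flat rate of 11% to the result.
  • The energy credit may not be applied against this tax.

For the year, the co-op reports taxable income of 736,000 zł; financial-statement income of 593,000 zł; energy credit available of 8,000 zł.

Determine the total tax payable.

Alternative floor tax:
  Base (financial-statement income): 593,000 zł
  Less exemption 30,000 zł → base 563,000 zł
  563,000 zł × 11% = 61,930 zł

Regular income tax:
  384,000 zł × 11% = 42,240 zł
  352,000 zł × 20% = 70,400 zł
  → 112,640 zł
  Less energy credit 8,000 zł → 104,640 zł

104,640 zł > 61,930 zł, so the regular income tax governs.

104,640 zł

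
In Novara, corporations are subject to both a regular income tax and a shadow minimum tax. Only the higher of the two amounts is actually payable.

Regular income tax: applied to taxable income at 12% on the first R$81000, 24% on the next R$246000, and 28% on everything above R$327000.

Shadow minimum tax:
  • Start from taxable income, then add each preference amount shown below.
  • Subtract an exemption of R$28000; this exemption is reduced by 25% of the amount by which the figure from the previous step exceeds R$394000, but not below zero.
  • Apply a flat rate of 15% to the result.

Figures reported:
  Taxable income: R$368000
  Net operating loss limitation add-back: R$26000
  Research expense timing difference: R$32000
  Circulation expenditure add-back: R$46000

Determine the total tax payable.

R$80240

Shadow minimum tax:
  Adjusted income: R$368000 + R$26000 + R$32000 + R$46000 = R$472000
  Exemption: R$28000 − 25% × (R$472000 − R$394000) = R$28000 − R$19500 = R$8500
  Base: R$472000 − R$8500 = R$463500
  R$463500 × 15% = R$69525

Regular income tax:
  R$81000 × 12% = R$9720
  R$246000 × 24% = R$59040
  R$41000 × 28% = R$11480
  → R$80240

R$80240 > R$69525, so the regular income tax governs.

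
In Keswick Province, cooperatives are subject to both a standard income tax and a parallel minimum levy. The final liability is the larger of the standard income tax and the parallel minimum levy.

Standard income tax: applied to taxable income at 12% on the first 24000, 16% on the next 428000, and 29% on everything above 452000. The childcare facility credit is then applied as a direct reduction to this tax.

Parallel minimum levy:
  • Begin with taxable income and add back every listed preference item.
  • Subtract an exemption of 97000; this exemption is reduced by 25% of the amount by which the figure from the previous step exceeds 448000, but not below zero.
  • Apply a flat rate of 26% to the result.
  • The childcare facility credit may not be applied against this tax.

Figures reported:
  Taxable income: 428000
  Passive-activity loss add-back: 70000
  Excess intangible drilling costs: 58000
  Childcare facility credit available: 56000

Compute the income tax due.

126360

Standard income tax:
  24000 × 12% = 2880
  404000 × 16% = 64640
  → 67520
  Less childcare facility credit 56000 → 11520

Parallel minimum levy:
  Adjusted income: 428000 + 70000 + 58000 = 556000
  Exemption: 97000 − 25% × (556000 − 448000) = 97000 − 27000 = 70000
  Base: 556000 − 70000 = 486000
  486000 × 26% = 126360

126360 > 11520, so the parallel minimum levy is the binding amount.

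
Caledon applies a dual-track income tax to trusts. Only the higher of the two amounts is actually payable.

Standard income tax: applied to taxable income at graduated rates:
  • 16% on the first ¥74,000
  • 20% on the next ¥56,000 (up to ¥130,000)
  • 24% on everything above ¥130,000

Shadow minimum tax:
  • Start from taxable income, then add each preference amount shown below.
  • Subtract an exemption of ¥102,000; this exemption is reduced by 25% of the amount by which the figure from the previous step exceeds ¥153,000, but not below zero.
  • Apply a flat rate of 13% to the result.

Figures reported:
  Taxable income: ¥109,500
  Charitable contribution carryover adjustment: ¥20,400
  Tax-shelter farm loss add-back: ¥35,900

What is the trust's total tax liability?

Shadow minimum tax:
  Adjusted income: ¥109,500 + ¥20,400 + ¥35,900 = ¥165,800
  Exemption: ¥102,000 − 25% × (¥165,800 − ¥153,000) = ¥102,000 − ¥3,200 = ¥98,800
  Base: ¥165,800 − ¥98,800 = ¥67,000
  ¥67,000 × 13% = ¥8,710

Standard income tax:
  ¥74,000 × 16% = ¥11,840
  ¥35,500 × 20% = ¥7,100
  → ¥18,940

¥18,940 > ¥8,710, so the standard income tax governs.

¥18,940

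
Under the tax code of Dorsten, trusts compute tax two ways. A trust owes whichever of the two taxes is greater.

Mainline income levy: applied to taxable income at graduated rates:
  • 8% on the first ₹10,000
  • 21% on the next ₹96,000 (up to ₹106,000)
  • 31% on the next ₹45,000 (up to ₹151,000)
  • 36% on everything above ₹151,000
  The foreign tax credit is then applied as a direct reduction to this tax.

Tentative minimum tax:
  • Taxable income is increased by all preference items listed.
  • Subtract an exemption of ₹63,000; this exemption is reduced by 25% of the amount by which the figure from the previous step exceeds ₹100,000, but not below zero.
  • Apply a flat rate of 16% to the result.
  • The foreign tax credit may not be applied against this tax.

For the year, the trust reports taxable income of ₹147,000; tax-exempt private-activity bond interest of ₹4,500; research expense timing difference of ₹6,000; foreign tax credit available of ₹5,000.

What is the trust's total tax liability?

Mainline income levy:
  ₹10,000 × 8% = ₹800
  ₹96,000 × 21% = ₹20,160
  ₹41,000 × 31% = ₹12,710
  → ₹33,670
  Less foreign tax credit ₹5,000 → ₹28,670

Tentative minimum tax:
  Adjusted income: ₹147,000 + ₹4,500 + ₹6,000 = ₹157,500
  Exemption: ₹63,000 − 25% × (₹157,500 − ₹100,000) = ₹63,000 − ₹14,375 = ₹48,625
  Base: ₹157,500 − ₹48,625 = ₹108,875
  ₹108,875 × 16% = ₹17,420

₹28,670 > ₹17,420, so the mainline income levy governs.

₹28,670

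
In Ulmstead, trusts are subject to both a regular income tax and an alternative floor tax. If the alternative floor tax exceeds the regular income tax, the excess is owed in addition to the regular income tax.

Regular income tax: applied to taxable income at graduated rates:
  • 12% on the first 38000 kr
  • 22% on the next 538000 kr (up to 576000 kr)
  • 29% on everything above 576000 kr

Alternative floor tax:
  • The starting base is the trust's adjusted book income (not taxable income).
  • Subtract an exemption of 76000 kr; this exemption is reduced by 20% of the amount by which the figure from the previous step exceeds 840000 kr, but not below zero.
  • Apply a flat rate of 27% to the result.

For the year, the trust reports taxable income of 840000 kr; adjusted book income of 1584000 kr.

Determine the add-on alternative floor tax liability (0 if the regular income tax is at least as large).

228200 kr

Alternative floor tax:
  Base (adjusted book income): 1584000 kr
  Exemption: 20% × (1584000 kr − 840000 kr) = 148800 kr ≥ 76000 kr, so the exemption is fully phased out
  Base: 1584000 kr − 0 kr = 1584000 kr
  1584000 kr × 27% = 427680 kr

Regular income tax:
  38000 kr × 12% = 4560 kr
  538000 kr × 22% = 118360 kr
  264000 kr × 29% = 76560 kr
  → 199480 kr

Excess of alternative floor tax over regular income tax: 427680 kr − 199480 kr = 228200 kr.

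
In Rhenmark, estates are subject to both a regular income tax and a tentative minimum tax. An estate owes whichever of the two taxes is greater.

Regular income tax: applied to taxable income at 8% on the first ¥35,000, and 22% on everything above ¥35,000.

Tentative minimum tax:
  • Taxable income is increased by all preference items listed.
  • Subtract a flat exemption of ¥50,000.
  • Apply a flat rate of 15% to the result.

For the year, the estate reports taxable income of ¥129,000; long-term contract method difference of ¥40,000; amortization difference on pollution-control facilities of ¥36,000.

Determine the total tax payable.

Regular income tax:
  ¥35,000 × 8% = ¥2,800
  ¥94,000 × 22% = ¥20,680
  → ¥23,480

Tentative minimum tax:
  Adjusted income: ¥129,000 + ¥40,000 + ¥36,000 = ¥205,000
  Less exemption ¥50,000 → base ¥155,000
  ¥155,000 × 15% = ¥23,250

¥23,480 > ¥23,250, so the regular income tax governs.

¥23,480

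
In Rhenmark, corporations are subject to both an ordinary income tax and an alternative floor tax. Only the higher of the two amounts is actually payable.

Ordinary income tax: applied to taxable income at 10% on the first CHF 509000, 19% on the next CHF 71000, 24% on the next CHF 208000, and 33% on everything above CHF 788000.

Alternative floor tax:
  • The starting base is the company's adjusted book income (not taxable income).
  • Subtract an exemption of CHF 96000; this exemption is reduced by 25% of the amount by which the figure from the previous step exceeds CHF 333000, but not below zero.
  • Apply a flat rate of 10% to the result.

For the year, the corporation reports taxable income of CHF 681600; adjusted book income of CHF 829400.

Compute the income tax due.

Ordinary income tax:
  CHF 509000 × 10% = CHF 50900
  CHF 71000 × 19% = CHF 13490
  CHF 101600 × 24% = CHF 24384
  → CHF 88774

Alternative floor tax:
  Base (adjusted book income): CHF 829400
  Exemption: 25% × (CHF 829400 − CHF 333000) = CHF 124100 ≥ CHF 96000, so the exemption is fully phased out
  Base: CHF 829400 − CHF 0 = CHF 829400
  CHF 829400 × 10% = CHF 82940

CHF 88774 > CHF 82940, so the ordinary income tax governs.

CHF 88774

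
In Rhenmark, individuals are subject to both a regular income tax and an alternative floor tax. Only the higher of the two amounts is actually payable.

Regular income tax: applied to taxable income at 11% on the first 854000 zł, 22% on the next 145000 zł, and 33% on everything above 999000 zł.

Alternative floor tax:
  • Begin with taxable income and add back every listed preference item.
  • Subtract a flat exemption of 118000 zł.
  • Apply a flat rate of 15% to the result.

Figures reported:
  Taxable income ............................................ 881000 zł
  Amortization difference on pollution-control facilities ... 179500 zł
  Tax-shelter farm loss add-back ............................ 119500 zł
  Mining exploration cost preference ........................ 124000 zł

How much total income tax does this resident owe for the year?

Regular income tax:
  854000 zł × 11% = 93940 zł
  27000 zł × 22% = 5940 zł
  → 99880 zł

Alternative floor tax:
  Adjusted income: 881000 zł + 179500 zł + 119500 zł + 124000 zł = 1304000 zł
  Less exemption 118000 zł → base 1186000 zł
  1186000 zł × 15% = 177900 zł

177900 zł > 99880 zł, so the alternative floor tax is the binding amount.

177900 zł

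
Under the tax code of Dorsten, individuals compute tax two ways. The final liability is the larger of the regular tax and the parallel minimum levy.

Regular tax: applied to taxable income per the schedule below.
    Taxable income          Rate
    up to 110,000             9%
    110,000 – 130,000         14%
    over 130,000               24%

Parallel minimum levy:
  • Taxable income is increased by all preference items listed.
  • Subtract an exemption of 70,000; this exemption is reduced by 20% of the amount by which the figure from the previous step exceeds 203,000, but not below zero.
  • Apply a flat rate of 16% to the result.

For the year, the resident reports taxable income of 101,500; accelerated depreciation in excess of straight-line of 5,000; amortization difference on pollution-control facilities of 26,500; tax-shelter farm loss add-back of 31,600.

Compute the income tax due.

15,136

Parallel minimum levy:
  Adjusted income: 101,500 + 5,000 + 26,500 + 31,600 = 164,600
  Exemption: 164,600 ≤ 203,000, so full 70,000 applies
  Base: 164,600 − 70,000 = 94,600
  94,600 × 16% = 15,136

Regular tax:
  101,500 × 9% = 9,135

15,136 > 9,135, so the parallel minimum levy is the binding amount.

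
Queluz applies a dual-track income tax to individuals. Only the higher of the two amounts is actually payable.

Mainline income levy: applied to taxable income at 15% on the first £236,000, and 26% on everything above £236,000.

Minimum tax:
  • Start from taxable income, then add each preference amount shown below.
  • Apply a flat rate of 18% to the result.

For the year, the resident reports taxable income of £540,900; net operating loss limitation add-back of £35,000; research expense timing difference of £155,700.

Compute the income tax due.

£131,688

Minimum tax:
  Adjusted income: £540,900 + £35,000 + £155,700 = £731,600
  £731,600 × 18% = £131,688

Mainline income levy:
  £236,000 × 15% = £35,400
  £304,900 × 26% = £79,274
  → £114,674

£131,688 > £114,674, so the minimum tax is the binding amount.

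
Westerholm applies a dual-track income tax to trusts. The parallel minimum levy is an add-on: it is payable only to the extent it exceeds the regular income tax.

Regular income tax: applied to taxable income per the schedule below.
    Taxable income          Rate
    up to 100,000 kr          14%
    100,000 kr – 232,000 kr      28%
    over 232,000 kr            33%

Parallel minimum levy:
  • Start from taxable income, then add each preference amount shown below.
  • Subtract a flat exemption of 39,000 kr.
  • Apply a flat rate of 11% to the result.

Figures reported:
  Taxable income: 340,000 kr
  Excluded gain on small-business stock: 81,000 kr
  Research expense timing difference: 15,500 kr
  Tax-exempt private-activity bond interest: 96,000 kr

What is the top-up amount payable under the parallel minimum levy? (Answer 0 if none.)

0 kr

Regular income tax:
  100,000 kr × 14% = 14,000 kr
  132,000 kr × 28% = 36,960 kr
  108,000 kr × 33% = 35,640 kr
  → 86,600 kr

Parallel minimum levy:
  Adjusted income: 340,000 kr + 81,000 kr + 15,500 kr + 96,000 kr = 532,500 kr
  Less exemption 39,000 kr → base 493,500 kr
  493,500 kr × 11% = 54,285 kr

54,285 kr ≤ 86,600 kr, so no add-on is due.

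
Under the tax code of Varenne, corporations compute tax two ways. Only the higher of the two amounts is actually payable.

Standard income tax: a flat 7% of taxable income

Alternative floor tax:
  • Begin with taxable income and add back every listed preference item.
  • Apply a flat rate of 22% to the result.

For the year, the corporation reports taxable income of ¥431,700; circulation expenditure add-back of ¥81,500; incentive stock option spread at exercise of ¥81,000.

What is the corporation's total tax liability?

Alternative floor tax:
  Adjusted income: ¥431,700 + ¥81,500 + ¥81,000 = ¥594,200
  ¥594,200 × 22% = ¥130,724

Standard income tax:
  ¥431,700 × 7% = ¥30,219

¥130,724 > ¥30,219, so the alternative floor tax is the binding amount.

¥130,724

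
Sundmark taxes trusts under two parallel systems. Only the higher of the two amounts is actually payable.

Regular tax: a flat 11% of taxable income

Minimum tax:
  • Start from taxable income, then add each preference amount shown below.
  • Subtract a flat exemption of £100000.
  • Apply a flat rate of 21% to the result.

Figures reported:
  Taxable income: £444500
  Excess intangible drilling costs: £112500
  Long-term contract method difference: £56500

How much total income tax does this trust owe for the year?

Minimum tax:
  Adjusted income: £444500 + £112500 + £56500 = £613500
  Less exemption £100000 → base £513500
  £513500 × 21% = £107835

Regular tax:
  £444500 × 11% = £48895

£107835 > £48895, so the minimum tax is the binding amount.

£107835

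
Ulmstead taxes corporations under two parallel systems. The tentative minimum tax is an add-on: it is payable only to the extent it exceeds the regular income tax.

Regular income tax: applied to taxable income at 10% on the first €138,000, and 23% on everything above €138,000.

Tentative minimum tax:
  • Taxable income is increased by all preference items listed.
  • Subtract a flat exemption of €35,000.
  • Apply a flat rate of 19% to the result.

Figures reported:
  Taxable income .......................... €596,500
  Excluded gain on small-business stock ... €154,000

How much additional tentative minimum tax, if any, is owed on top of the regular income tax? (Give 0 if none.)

€16,690

Regular income tax:
  €138,000 × 10% = €13,800
  €458,500 × 23% = €105,455
  → €119,255

Tentative minimum tax:
  Adjusted income: €596,500 + €154,000 = €750,500
  Less exemption €35,000 → base €715,500
  €715,500 × 19% = €135,945

Excess of tentative minimum tax over regular income tax: €135,945 − €119,255 = €16,690.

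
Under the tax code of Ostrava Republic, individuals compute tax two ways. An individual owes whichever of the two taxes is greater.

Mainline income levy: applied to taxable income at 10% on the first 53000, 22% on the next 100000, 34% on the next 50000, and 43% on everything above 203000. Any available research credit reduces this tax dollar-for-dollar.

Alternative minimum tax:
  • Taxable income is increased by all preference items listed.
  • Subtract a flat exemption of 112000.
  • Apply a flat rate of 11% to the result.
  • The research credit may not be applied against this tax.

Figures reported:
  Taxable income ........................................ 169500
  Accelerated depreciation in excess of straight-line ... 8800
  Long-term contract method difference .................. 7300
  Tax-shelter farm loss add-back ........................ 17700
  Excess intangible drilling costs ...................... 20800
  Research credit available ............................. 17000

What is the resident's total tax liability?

Alternative minimum tax:
  Adjusted income: 169500 + 8800 + 7300 + 17700 + 20800 = 224100
  Less exemption 112000 → base 112100
  112100 × 11% = 12331

Mainline income levy:
  53000 × 10% = 5300
  100000 × 22% = 22000
  16500 × 34% = 5610
  → 32910
  Less research credit 17000 → 15910

15910 > 12331, so the mainline income levy governs.

15910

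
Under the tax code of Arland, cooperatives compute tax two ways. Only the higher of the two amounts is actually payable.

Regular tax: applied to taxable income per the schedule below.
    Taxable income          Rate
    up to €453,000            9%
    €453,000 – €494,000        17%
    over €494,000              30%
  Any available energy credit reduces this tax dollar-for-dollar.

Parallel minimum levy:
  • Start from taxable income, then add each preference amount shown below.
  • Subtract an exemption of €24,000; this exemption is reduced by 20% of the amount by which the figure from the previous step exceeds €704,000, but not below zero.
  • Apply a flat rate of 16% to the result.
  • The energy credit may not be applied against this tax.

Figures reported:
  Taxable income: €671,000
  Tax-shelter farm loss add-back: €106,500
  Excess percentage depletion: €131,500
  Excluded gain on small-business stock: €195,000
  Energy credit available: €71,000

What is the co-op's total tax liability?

€176,640

Parallel minimum levy:
  Adjusted income: €671,000 + €106,500 + €131,500 + €195,000 = €1,104,000
  Exemption: 20% × (€1,104,000 − €704,000) = €80,000 ≥ €24,000, so the exemption is fully phased out
  Base: €1,104,000 − €0 = €1,104,000
  €1,104,000 × 16% = €176,640

Regular tax:
  €453,000 × 9% = €40,770
  €41,000 × 17% = €6,970
  €177,000 × 30% = €53,100
  → €100,840
  Less energy credit €71,000 → €29,840

€176,640 > €29,840, so the parallel minimum levy is the binding amount.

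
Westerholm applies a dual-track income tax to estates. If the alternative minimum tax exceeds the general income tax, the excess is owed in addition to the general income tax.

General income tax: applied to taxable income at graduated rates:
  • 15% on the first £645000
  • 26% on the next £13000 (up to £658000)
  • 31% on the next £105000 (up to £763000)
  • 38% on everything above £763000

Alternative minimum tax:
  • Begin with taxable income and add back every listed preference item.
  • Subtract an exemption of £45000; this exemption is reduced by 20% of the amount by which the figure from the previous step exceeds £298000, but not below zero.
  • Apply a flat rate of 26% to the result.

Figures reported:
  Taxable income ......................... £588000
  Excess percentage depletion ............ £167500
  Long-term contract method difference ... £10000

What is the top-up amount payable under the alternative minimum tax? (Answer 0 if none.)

£110830

Alternative minimum tax:
  Adjusted income: £588000 + £167500 + £10000 = £765500
  Exemption: 20% × (£765500 − £298000) = £93500 ≥ £45000, so the exemption is fully phased out
  Base: £765500 − £0 = £765500
  £765500 × 26% = £199030

General income tax:
  £588000 × 15% = £88200

Excess of alternative minimum tax over general income tax: £199030 − £88200 = £110830.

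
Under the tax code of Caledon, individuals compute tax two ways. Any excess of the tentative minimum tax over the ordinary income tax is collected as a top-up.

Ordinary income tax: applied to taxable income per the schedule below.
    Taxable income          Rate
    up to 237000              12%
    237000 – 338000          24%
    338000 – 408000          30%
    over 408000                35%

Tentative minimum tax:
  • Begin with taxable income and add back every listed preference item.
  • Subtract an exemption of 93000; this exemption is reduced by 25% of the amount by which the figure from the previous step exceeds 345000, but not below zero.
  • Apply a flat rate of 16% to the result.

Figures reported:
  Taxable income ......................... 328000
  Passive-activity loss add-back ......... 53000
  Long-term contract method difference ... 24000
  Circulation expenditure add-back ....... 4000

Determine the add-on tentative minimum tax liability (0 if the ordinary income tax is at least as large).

Tentative minimum tax:
  Adjusted income: 328000 + 53000 + 24000 + 4000 = 409000
  Exemption: 93000 − 25% × (409000 − 345000) = 93000 − 16000 = 77000
  Base: 409000 − 77000 = 332000
  332000 × 16% = 53120

Ordinary income tax:
  237000 × 12% = 28440
  91000 × 24% = 21840
  → 50280

Excess of tentative minimum tax over ordinary income tax: 53120 − 50280 = 2840.

2840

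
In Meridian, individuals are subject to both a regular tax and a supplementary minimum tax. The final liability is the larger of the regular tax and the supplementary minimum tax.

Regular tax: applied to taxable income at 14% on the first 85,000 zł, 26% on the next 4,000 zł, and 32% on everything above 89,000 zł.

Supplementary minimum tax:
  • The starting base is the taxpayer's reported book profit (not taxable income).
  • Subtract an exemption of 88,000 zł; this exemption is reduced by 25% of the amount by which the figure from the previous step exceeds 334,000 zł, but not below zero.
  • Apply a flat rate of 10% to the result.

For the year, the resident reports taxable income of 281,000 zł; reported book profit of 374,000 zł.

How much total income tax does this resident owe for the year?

Supplementary minimum tax:
  Base (reported book profit): 374,000 zł
  Exemption: 88,000 zł − 25% × (374,000 zł − 334,000 zł) = 88,000 zł − 10,000 zł = 78,000 zł
  Base: 374,000 zł − 78,000 zł = 296,000 zł
  296,000 zł × 10% = 29,600 zł

Regular tax:
  85,000 zł × 14% = 11,900 zł
  4,000 zł × 26% = 1,040 zł
  192,000 zł × 32% = 61,440 zł
  → 74,380 zł

74,380 zł > 29,600 zł, so the regular tax governs.

74,380 zł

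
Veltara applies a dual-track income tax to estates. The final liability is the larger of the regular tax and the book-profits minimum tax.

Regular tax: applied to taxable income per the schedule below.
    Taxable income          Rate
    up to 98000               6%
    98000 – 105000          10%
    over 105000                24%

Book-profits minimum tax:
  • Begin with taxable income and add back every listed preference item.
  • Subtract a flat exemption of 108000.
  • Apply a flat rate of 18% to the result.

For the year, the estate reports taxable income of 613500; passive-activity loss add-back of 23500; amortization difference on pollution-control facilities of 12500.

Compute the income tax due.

128620

Regular tax:
  98000 × 6% = 5880
  7000 × 10% = 700
  508500 × 24% = 122040
  → 128620

Book-profits minimum tax:
  Adjusted income: 613500 + 23500 + 12500 = 649500
  Less exemption 108000 → base 541500
  541500 × 18% = 97470

128620 > 97470, so the regular tax governs.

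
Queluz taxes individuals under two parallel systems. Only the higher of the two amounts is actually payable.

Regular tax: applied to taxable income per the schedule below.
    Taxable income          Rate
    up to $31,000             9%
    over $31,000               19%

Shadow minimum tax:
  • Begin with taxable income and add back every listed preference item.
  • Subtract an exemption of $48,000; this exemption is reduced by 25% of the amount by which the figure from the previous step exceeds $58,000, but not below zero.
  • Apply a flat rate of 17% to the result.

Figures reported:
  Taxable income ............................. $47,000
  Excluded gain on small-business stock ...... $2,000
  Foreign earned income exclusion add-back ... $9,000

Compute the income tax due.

$5,830

Shadow minimum tax:
  Adjusted income: $47,000 + $2,000 + $9,000 = $58,000
  Exemption: $58,000 ≤ $58,000, so full $48,000 applies
  Base: $58,000 − $48,000 = $10,000
  $10,000 × 17% = $1,700

Regular tax:
  $31,000 × 9% = $2,790
  $16,000 × 19% = $3,040
  → $5,830

$5,830 > $1,700, so the regular tax governs.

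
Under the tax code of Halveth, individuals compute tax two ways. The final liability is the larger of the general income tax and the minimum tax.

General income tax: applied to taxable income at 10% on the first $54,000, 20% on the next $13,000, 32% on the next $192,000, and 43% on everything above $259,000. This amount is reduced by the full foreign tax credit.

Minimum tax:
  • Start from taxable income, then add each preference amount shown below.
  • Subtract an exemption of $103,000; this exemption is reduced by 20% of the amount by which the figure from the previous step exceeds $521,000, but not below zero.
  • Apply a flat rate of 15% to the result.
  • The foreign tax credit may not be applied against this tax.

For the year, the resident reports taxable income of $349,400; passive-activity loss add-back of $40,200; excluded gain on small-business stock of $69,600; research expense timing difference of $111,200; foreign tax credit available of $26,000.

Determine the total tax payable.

$82,312

Minimum tax:
  Adjusted income: $349,400 + $40,200 + $69,600 + $111,200 = $570,400
  Exemption: $103,000 − 20% × ($570,400 − $521,000) = $103,000 − $9,880 = $93,120
  Base: $570,400 − $93,120 = $477,280
  $477,280 × 15% = $71,592

General income tax:
  $54,000 × 10% = $5,400
  $13,000 × 20% = $2,600
  $192,000 × 32% = $61,440
  $90,400 × 43% = $38,872
  → $108,312
  Less foreign tax credit $26,000 → $82,312

$82,312 > $71,592, so the general income tax governs.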